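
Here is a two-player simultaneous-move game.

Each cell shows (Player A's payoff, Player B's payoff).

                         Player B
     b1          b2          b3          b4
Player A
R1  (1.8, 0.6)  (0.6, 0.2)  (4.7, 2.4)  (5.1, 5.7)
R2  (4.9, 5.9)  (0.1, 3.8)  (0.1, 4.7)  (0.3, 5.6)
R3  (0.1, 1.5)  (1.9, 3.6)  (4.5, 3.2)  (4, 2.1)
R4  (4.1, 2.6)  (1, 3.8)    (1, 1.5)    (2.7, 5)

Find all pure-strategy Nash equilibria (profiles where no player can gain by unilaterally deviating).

Pure-strategy Nash equilibria: (R1, b4), (R2, b1), (R3, b2)

(R1, b1): Player A can switch to R2 (1.8 → 4.9). Not NE.
(R1, b2): Player A can switch to R3 (0.6 → 1.9). Not NE.
(R1, b3): Player B can switch to b4 (2.4 → 5.7). Not NE.
(R1, b4): Player A gets 5.1, best alternative 4; Player B gets 5.7, best alternative 2.4. No profitable deviation — NE.
(R2, b1): Player A gets 4.9, best alternative 4.1; Player B gets 5.9, best alternative 5.6. No profitable deviation — NE.
(R2, b2): Player A can switch to R1 (0.1 → 0.6). Not NE.
(R2, b3): Player A can switch to R1 (0.1 → 4.7). Not NE.
(R2, b4): Player A can switch to R1 (0.3 → 5.1). Not NE.
(R3, b1): Player A can switch to R1 (0.1 → 1.8). Not NE.
(R3, b2): Player A gets 1.9, best alternative 1; Player B gets 3.6, best alternative 3.2. No profitable deviation — NE.
(R3, b3): Player A can switch to R1 (4.5 → 4.7). Not NE.
(R3, b4): Player A can switch to R1 (4 → 5.1). Not NE.
(R4, b1): Player A can switch to R2 (4.1 → 4.9). Not NE.
(The remaining 3 profiles each have a profitable deviation by the same check.)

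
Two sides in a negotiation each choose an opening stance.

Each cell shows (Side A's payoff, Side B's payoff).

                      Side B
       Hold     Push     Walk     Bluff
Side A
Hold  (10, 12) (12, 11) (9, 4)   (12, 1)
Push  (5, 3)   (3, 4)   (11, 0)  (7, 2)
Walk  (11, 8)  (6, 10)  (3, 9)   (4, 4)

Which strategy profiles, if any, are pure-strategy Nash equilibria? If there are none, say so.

This game has no pure Nash equilibrium.

Side A against Hold: payoffs 10, 5, 11 → best response Walk.
Side A against Push: payoffs 12, 3, 6 → best response Hold.
Side A against Walk: payoffs 9, 11, 3 → best response Push.
Side A against Bluff: payoffs 12, 7, 4 → best response Hold.
Side B against Hold: payoffs 12, 11, 4, 1 → best response Hold.
Side B against Push: payoffs 3, 4, 0, 2 → best response Push.
Side B against Walk: payoffs 8, 10, 9, 4 → best response Push.
No profile is a mutual best response for all players.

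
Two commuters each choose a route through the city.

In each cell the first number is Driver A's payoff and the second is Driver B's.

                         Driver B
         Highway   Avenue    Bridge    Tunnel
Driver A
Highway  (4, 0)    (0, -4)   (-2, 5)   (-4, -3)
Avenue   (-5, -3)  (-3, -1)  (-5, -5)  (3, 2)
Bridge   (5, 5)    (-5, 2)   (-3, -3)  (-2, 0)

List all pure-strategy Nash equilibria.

The pure Nash equilibria are (Highway, Bridge); (Avenue, Tunnel); (Bridge, Highway).

Check each profile: it is a Nash equilibrium iff no player can strictly gain by switching unilaterally.
(Highway, Highway): Driver A can switch to Bridge (4 → 5). Not NE.
(Highway, Avenue): Driver B can switch to Highway (-4 → 0). Not NE.
(Highway, Bridge): Driver A gets -2, best alternative -3; Driver B gets 5, best alternative 0. No profitable deviation — NE.
(Highway, Tunnel): Driver A can switch to Avenue (-4 → 3). Not NE.
(Avenue, Highway): Driver A can switch to Highway (-5 → 4). Not NE.
(Avenue, Avenue): Driver A can switch to Highway (-3 → 0). Not NE.
(Avenue, Bridge): Driver A can switch to Highway (-5 → -2). Not NE.
(Avenue, Tunnel): Driver A gets 3, best alternative -2; Driver B gets 2, best alternative -1. No profitable deviation — NE.
(Bridge, Highway): Driver A gets 5, best alternative 4; Driver B gets 5, best alternative 2. No profitable deviation — NE.
(Bridge, Avenue): Driver A can switch to Highway (-5 → 0). Not NE.
(Bridge, Bridge): Driver A can switch to Highway (-3 → -2). Not NE.
(The remaining 1 profile has a profitable deviation by the same check.)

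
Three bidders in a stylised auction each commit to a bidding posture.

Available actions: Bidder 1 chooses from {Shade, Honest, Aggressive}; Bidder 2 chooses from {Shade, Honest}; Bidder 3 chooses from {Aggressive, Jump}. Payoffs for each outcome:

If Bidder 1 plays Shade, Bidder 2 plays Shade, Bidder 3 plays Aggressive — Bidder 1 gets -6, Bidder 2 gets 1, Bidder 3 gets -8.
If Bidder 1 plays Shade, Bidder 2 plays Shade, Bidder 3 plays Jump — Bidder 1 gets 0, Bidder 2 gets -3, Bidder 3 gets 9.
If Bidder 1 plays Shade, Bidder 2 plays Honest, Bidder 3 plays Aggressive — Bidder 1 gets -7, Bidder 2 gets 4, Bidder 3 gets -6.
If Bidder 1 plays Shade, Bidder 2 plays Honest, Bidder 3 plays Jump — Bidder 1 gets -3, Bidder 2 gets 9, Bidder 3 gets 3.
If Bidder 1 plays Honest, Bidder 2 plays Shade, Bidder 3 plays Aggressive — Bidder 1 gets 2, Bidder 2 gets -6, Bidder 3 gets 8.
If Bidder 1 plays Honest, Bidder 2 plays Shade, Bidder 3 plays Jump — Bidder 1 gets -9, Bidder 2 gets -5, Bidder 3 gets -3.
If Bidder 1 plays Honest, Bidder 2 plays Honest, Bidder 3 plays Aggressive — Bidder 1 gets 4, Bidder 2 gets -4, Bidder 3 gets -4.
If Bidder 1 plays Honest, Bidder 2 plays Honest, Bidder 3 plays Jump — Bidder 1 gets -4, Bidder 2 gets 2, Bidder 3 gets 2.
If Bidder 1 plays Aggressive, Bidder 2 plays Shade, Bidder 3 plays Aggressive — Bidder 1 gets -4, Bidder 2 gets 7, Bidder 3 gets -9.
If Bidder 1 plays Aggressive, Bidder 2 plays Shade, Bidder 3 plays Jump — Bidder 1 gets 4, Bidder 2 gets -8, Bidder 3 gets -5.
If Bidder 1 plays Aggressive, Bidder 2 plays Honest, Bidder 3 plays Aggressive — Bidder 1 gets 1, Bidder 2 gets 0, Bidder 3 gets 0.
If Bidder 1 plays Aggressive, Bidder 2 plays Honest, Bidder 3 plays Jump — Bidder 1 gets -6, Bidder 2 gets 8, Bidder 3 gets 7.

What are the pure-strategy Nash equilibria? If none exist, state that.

For each player, find the best response to each opponent profile; mutual best responses are the pure NE.
Bidder 1 against (Shade, Aggressive): payoffs -6, 2, -4 → best response Honest.
Bidder 1 against (Shade, Jump): payoffs 0, -9, 4 → best response Aggressive.
Bidder 1 against (Honest, Aggressive): payoffs -7, 4, 1 → best response Honest.
Bidder 1 against (Honest, Jump): payoffs -3, -4, -6 → best response Shade.
Bidder 2 against (Shade, Aggressive): payoffs 1, 4 → best response Honest.
Bidder 2 against (Shade, Jump): payoffs -3, 9 → best response Honest.
Bidder 2 against (Honest, Aggressive): payoffs -6, -4 → best response Honest.
Bidder 2 against (Honest, Jump): payoffs -5, 2 → best response Honest.
Bidder 2 against (Aggressive, Aggressive): payoffs 7, 0 → best response Shade.
Bidder 2 against (Aggressive, Jump): payoffs -8, 8 → best response Honest.
Bidder 3 against (Shade, Shade): payoffs -8, 9 → best response Jump.
Bidder 3 against (Shade, Honest): payoffs -6, 3 → best response Jump.
Bidder 3 against (Honest, Shade): payoffs 8, -3 → best response Aggressive.
Bidder 3 against (Honest, Honest): payoffs -4, 2 → best response Jump.
Bidder 3 against (Aggressive, Shade): payoffs -9, -5 → best response Jump.
Bidder 3 against (Aggressive, Honest): payoffs 0, 7 → best response Jump.
Mutual best responses: (Shade, Honest, Jump).

The unique pure-strategy Nash equilibrium is (Shade, Honest, Jump).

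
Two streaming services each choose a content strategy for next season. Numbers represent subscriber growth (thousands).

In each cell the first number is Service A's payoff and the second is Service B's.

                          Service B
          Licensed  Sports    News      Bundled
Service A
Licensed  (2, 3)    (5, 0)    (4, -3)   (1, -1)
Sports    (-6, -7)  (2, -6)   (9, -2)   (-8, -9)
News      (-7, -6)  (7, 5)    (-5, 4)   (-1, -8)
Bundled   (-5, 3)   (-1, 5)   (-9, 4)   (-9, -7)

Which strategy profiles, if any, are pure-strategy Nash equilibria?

The pure Nash equilibria are (Licensed, Licensed) and (Sports, News) and (News, Sports).

For each player, find the best response to each opponent profile; mutual best responses are the pure NE.
Service A against Licensed: payoffs 2, -6, -7, -5 → best response Licensed.
Service A against Sports: payoffs 5, 2, 7, -1 → best response News.
Service A against News: payoffs 4, 9, -5, -9 → best response Sports.
Service A against Bundled: payoffs 1, -8, -1, -9 → best response Licensed.
Service B against Licensed: payoffs 3, 0, -3, -1 → best response Licensed.
Service B against Sports: payoffs -7, -6, -2, -9 → best response News.
Service B against News: payoffs -6, 5, 4, -8 → best response Sports.
Service B against Bundled: payoffs 3, 5, 4, -7 → best response Sports.
Mutual best responses: (Licensed, Licensed); (Sports, News); (News, Sports).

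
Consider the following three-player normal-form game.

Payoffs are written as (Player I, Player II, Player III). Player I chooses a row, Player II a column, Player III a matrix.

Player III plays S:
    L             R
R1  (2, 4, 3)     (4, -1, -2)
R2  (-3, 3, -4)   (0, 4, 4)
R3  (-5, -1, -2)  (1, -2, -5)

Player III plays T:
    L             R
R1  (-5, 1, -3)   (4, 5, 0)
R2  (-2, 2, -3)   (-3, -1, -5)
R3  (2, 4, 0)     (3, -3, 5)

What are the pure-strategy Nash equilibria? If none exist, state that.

(R1, L, S): Player I gets 2, best alternative -3; Player II gets 4, best alternative -1; Player III gets 3, best alternative -3. No profitable deviation — NE.
(R1, L, T): Player I can switch to R2 (-5 → -2). Not NE.
(R1, R, S): Player II can switch to L (-1 → 4). Not NE.
(R1, R, T): Player I gets 4, best alternative 3; Player II gets 5, best alternative 1; Player III gets 0, best alternative -2. No profitable deviation — NE.
(R2, L, S): Player I can switch to R1 (-3 → 2). Not NE.
(R2, L, T): Player I can switch to R3 (-2 → 2). Not NE.
(R2, R, S): Player I can switch to R1 (0 → 4). Not NE.
(R2, R, T): Player I can switch to R1 (-3 → 4). Not NE.
(R3, L, S): Player I can switch to R1 (-5 → 2). Not NE.
(R3, L, T): Player I gets 2, best alternative -2; Player II gets 4, best alternative -3; Player III gets 0, best alternative -2. No profitable deviation — NE.
(R3, R, S): Player I can switch to R1 (1 → 4). Not NE.
(R3, R, T): Player I can switch to R1 (3 → 4). Not NE.

(R1, L, S), (R1, R, T), (R3, L, T)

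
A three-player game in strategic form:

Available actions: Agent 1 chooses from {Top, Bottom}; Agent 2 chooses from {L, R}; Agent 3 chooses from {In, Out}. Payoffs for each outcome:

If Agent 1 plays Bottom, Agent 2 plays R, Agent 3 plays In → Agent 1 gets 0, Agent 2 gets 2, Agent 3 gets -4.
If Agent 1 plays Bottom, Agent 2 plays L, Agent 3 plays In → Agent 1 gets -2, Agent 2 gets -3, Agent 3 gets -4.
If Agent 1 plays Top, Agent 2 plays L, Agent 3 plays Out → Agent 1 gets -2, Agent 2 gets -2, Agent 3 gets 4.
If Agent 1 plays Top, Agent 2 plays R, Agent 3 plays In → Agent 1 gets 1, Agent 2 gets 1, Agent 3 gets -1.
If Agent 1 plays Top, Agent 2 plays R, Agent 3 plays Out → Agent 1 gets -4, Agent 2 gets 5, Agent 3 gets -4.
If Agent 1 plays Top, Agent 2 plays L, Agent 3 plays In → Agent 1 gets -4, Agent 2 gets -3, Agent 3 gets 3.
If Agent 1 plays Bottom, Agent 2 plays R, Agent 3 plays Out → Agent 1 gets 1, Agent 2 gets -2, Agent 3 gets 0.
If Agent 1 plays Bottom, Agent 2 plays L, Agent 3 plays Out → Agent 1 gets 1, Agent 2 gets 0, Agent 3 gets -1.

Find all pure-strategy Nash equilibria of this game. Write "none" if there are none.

For each strategy profile, look for a profitable unilateral deviation.
(Top, L, In): Agent 1 can switch to Bottom (-4 → -2). Not NE.
(Top, L, Out): Agent 1 can switch to Bottom (-2 → 1). Not NE.
(Top, R, In): Agent 1 gets 1, best alternative 0; Agent 2 gets 1, best alternative -3; Agent 3 gets -1, best alternative -4. No profitable deviation — NE.
(Top, R, Out): Agent 1 can switch to Bottom (-4 → 1). Not NE.
(Bottom, L, In): Agent 2 can switch to R (-3 → 2). Not NE.
(Bottom, L, Out): Agent 1 gets 1, best alternative -2; Agent 2 gets 0, best alternative -2; Agent 3 gets -1, best alternative -4. No profitable deviation — NE.
(Bottom, R, In): Agent 1 can switch to Top (0 → 1). Not NE.
(Bottom, R, Out): Agent 2 can switch to L (-2 → 0). Not NE.

(Top, R, In); (Bottom, L, Out)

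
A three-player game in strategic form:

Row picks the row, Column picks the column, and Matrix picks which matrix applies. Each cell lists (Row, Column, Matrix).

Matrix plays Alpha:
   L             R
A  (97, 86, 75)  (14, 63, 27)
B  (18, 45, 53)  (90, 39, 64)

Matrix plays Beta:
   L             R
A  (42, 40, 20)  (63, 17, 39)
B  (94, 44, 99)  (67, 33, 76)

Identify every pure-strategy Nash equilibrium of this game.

(A, L, Alpha) and (B, L, Beta)

For each strategy profile, look for a profitable unilateral deviation.
(A, L, Alpha): Row gets 97, best alternative 18; Column gets 86, best alternative 63; Matrix gets 75, best alternative 20. No profitable deviation — NE.
(A, L, Beta): Row can switch to B (42 → 94). Not NE.
(A, R, Alpha): Row can switch to B (14 → 90). Not NE.
(A, R, Beta): Row can switch to B (63 → 67). Not NE.
(B, L, Alpha): Row can switch to A (18 → 97). Not NE.
(B, L, Beta): Row gets 94, best alternative 42; Column gets 44, best alternative 33; Matrix gets 99, best alternative 53. No profitable deviation — NE.
(B, R, Alpha): Column can switch to L (39 → 45). Not NE.
(B, R, Beta): Column can switch to L (33 → 44). Not NE.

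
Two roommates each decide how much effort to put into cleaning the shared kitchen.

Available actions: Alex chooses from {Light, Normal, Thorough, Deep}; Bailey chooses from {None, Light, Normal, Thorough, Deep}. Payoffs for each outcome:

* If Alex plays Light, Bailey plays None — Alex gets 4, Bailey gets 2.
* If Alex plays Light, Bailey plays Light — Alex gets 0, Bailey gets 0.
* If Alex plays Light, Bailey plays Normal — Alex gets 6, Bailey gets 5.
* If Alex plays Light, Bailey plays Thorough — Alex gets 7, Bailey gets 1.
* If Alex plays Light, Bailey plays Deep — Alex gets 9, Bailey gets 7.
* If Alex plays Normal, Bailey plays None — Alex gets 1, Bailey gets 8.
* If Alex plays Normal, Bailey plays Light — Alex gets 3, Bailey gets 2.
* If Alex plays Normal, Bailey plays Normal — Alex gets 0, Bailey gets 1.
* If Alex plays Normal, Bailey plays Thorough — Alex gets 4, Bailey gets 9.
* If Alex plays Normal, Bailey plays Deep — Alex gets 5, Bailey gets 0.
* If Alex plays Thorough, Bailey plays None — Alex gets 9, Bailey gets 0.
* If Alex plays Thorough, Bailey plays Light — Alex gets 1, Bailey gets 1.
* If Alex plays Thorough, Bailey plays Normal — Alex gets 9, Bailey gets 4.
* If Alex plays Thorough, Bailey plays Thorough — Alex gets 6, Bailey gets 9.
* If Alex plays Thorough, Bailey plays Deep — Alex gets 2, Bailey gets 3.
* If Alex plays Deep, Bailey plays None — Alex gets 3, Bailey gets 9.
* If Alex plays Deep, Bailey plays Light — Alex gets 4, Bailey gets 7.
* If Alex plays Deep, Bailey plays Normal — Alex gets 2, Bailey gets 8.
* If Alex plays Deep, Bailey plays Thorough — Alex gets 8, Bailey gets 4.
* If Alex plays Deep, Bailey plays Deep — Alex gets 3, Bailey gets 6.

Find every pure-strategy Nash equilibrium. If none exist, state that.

Alex against None: payoffs 4, 1, 9, 3 → best response Thorough.
Alex against Light: payoffs 0, 3, 1, 4 → best response Deep.
Alex against Normal: payoffs 6, 0, 9, 2 → best response Thorough.
Alex against Thorough: payoffs 7, 4, 6, 8 → best response Deep.
Alex against Deep: payoffs 9, 5, 2, 3 → best response Light.
Bailey against Light: payoffs 2, 0, 5, 1, 7 → best response Deep.
Bailey against Normal: payoffs 8, 2, 1, 9, 0 → best response Thorough.
Bailey against Thorough: payoffs 0, 1, 4, 9, 3 → best response Thorough.
Bailey against Deep: payoffs 9, 7, 8, 4, 6 → best response None.
Mutual best responses: (Light, Deep).

The unique pure-strategy Nash equilibrium is (Light, Deep).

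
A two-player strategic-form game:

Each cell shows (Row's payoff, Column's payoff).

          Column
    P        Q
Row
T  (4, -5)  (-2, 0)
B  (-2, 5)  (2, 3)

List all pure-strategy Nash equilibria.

Row against P: payoffs 4, -2 → best response T.
Row against Q: payoffs -2, 2 → best response B.
Column against T: payoffs -5, 0 → best response Q.
Column against B: payoffs 5, 3 → best response P.
No profile is a mutual best response for all players.

No pure-strategy Nash equilibrium.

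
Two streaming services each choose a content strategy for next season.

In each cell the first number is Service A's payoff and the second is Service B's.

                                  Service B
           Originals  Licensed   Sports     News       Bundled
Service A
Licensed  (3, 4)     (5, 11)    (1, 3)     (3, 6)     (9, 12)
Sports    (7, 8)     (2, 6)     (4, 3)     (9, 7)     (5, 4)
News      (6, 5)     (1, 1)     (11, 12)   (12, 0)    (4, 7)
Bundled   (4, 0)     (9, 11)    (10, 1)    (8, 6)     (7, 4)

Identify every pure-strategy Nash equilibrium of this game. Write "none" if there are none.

(Licensed, Bundled); (Sports, Originals); (News, Sports); (Bundled, Licensed)

For each player, find the best response to each opponent profile; mutual best responses are the pure NE.
Service A against Originals: payoffs 3, 7, 6, 4 → best response Sports.
Service A against Licensed: payoffs 5, 2, 1, 9 → best response Bundled.
Service A against Sports: payoffs 1, 4, 11, 10 → best response News.
Service A against News: payoffs 3, 9, 12, 8 → best response News.
Service A against Bundled: payoffs 9, 5, 4, 7 → best response Licensed.
Service B against Licensed: payoffs 4, 11, 3, 6, 12 → best response Bundled.
Service B against Sports: payoffs 8, 6, 3, 7, 4 → best response Originals.
Service B against News: payoffs 5, 1, 12, 0, 7 → best response Sports.
Service B against Bundled: payoffs 0, 11, 1, 6, 4 → best response Licensed.
Mutual best responses: (Licensed, Bundled); (Sports, Originals); (News, Sports); (Bundled, Licensed).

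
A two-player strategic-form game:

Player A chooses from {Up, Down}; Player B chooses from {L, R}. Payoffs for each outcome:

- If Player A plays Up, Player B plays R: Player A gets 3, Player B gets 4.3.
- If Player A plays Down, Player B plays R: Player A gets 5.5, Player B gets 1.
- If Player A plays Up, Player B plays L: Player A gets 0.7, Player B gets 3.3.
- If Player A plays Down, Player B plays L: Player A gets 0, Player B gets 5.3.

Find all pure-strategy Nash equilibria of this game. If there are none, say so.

There is no pure-strategy Nash equilibrium.

(Up, L): Player B can switch to R (3.3 → 4.3). Not NE.
(Up, R): Player A can switch to Down (3 → 5.5). Not NE.
(Down, L): Player A can switch to Up (0 → 0.7). Not NE.
(Down, R): Player B can switch to L (1 → 5.3). Not NE.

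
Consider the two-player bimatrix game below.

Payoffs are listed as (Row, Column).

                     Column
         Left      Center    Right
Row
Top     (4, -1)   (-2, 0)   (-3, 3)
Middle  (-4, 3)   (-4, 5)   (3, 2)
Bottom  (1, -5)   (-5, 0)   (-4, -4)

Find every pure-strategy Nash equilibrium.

For each strategy profile, look for a profitable unilateral deviation.
(Top, Left): Column can switch to Center (-1 → 0). Not NE.
(Top, Center): Column can switch to Right (0 → 3). Not NE.
(Top, Right): Row can switch to Middle (-3 → 3). Not NE.
(Middle, Left): Row can switch to Top (-4 → 4). Not NE.
(Middle, Center): Row can switch to Top (-4 → -2). Not NE.
(Middle, Right): Column can switch to Left (2 → 3). Not NE.
(Bottom, Left): Row can switch to Top (1 → 4). Not NE.
(Bottom, Center): Row can switch to Top (-5 → -2). Not NE.
(The remaining 1 profile has a profitable deviation by the same check.)

This game has no pure Nash equilibrium.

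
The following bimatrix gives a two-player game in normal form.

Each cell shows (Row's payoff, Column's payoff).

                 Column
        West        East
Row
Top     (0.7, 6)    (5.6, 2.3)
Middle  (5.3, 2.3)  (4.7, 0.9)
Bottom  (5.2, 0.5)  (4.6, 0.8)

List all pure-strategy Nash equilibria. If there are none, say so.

Row against West: payoffs 0.7, 5.3, 5.2 → best response Middle.
Row against East: payoffs 5.6, 4.7, 4.6 → best response Top.
Column against Top: payoffs 6, 2.3 → best response West.
Column against Middle: payoffs 2.3, 0.9 → best response West.
Column against Bottom: payoffs 0.5, 0.8 → best response East.
Mutual best responses: (Middle, West).

(Middle, West)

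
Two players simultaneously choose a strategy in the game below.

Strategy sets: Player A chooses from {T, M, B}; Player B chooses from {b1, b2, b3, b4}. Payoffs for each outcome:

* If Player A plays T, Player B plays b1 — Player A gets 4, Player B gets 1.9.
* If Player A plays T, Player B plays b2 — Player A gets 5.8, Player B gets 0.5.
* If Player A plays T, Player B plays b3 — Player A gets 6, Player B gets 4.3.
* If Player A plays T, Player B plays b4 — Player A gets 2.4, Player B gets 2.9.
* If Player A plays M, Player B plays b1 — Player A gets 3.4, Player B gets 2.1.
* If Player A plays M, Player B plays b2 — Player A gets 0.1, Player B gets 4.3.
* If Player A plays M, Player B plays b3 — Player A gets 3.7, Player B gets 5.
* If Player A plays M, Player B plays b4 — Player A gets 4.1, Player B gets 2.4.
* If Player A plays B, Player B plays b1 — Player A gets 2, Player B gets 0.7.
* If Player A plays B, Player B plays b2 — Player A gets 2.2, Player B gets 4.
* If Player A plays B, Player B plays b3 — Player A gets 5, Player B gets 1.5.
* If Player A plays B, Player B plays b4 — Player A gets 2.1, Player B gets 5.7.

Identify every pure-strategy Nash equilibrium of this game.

(T, b3)

(T, b1): Player B can switch to b3 (1.9 → 4.3). Not NE.
(T, b2): Player B can switch to b1 (0.5 → 1.9). Not NE.
(T, b3): Player A gets 6, best alternative 5; Player B gets 4.3, best alternative 2.9. No profitable deviation — NE.
(T, b4): Player A can switch to M (2.4 → 4.1). Not NE.
(M, b1): Player A can switch to T (3.4 → 4). Not NE.
(M, b2): Player A can switch to T (0.1 → 5.8). Not NE.
(M, b3): Player A can switch to T (3.7 → 6). Not NE.
(M, b4): Player B can switch to b2 (2.4 → 4.3). Not NE.
(B, b1): Player A can switch to T (2 → 4). Not NE.
(B, b2): Player A can switch to T (2.2 → 5.8). Not NE.
(B, b3): Player A can switch to T (5 → 6). Not NE.
(The remaining 1 profile has a profitable deviation by the same check.)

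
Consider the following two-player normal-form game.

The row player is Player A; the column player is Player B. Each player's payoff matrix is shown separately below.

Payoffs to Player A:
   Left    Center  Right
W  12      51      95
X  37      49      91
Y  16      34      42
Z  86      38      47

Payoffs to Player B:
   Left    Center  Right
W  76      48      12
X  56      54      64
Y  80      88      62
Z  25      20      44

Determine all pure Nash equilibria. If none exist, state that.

For each player, find the best response to each opponent profile; mutual best responses are the pure NE.
Player A against Left: payoffs 12, 37, 16, 86 → best response Z.
Player A against Center: payoffs 51, 49, 34, 38 → best response W.
Player A against Right: payoffs 95, 91, 42, 47 → best response W.
Player B against W: payoffs 76, 48, 12 → best response Left.
Player B against X: payoffs 56, 54, 64 → best response Right.
Player B against Y: payoffs 80, 88, 62 → best response Center.
Player B against Z: payoffs 25, 20, 44 → best response Right.
No profile is a mutual best response for all players.

There is no pure-strategy Nash equilibrium.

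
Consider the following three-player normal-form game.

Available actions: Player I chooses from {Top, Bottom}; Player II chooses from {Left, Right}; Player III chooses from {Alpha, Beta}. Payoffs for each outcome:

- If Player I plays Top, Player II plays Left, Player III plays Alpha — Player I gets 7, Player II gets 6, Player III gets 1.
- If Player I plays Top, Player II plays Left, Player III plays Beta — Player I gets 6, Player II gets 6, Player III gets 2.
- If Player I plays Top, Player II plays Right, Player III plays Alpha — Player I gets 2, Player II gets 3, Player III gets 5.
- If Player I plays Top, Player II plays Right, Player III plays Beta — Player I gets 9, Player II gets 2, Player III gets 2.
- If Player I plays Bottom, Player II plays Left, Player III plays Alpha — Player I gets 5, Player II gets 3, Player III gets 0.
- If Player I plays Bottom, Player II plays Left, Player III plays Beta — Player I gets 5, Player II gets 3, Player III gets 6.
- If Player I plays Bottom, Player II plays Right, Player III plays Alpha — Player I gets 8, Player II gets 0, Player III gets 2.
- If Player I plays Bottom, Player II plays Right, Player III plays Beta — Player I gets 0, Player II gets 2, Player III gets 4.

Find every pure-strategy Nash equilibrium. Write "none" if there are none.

The unique pure-strategy Nash equilibrium is (Top, Left, Beta).

For each player, find the best response to each opponent profile; mutual best responses are the pure NE.
Player I against (Left, Alpha): payoffs 7, 5 → best response Top.
Player I against (Left, Beta): payoffs 6, 5 → best response Top.
Player I against (Right, Alpha): payoffs 2, 8 → best response Bottom.
Player I against (Right, Beta): payoffs 9, 0 → best response Top.
Player II against (Top, Alpha): payoffs 6, 3 → best response Left.
Player II against (Top, Beta): payoffs 6, 2 → best response Left.
Player II against (Bottom, Alpha): payoffs 3, 0 → best response Left.
Player II against (Bottom, Beta): payoffs 3, 2 → best response Left.
Player III against (Top, Left): payoffs 1, 2 → best response Beta.
Player III against (Top, Right): payoffs 5, 2 → best response Alpha.
Player III against (Bottom, Left): payoffs 0, 6 → best response Beta.
Player III against (Bottom, Right): payoffs 2, 4 → best response Beta.
Mutual best responses: (Top, Left, Beta).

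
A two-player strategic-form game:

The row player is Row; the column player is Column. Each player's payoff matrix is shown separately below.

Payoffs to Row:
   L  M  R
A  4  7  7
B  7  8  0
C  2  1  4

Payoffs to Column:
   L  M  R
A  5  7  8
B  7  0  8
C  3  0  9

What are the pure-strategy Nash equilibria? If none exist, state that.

(A, R)

Row against L: payoffs 4, 7, 2 → best response B.
Row against M: payoffs 7, 8, 1 → best response B.
Row against R: payoffs 7, 0, 4 → best response A.
Column against A: payoffs 5, 7, 8 → best response R.
Column against B: payoffs 7, 0, 8 → best response R.
Column against C: payoffs 3, 0, 9 → best response R.
Mutual best responses: (A, R).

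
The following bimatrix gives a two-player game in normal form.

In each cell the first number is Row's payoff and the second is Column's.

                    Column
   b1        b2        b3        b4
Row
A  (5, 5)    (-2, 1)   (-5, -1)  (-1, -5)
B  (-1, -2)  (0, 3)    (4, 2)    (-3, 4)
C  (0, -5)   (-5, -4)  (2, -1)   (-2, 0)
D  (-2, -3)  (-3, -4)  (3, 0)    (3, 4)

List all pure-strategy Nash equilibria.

The pure Nash equilibria are (A, b1) and (D, b4).

For each player, find the best response to each opponent profile; mutual best responses are the pure NE.
Row against b1: payoffs 5, -1, 0, -2 → best response A.
Row against b2: payoffs -2, 0, -5, -3 → best response B.
Row against b3: payoffs -5, 4, 2, 3 → best response B.
Row against b4: payoffs -1, -3, -2, 3 → best response D.
Column against A: payoffs 5, 1, -1, -5 → best response b1.
Column against B: payoffs -2, 3, 2, 4 → best response b4.
Column against C: payoffs -5, -4, -1, 0 → best response b4.
Column against D: payoffs -3, -4, 0, 4 → best response b4.
Mutual best responses: (A, b1); (D, b4).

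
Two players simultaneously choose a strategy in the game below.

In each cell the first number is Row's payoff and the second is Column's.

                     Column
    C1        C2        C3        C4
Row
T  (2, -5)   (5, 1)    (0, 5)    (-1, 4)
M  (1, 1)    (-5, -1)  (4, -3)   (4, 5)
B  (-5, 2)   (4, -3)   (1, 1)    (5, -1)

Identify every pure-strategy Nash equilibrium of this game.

none

Check each profile: it is a Nash equilibrium iff no player can strictly gain by switching unilaterally.
(T, C1): Column can switch to C2 (-5 → 1). Not NE.
(T, C2): Column can switch to C3 (1 → 5). Not NE.
(T, C3): Row can switch to M (0 → 4). Not NE.
(T, C4): Row can switch to M (-1 → 4). Not NE.
(M, C1): Row can switch to T (1 → 2). Not NE.
(M, C2): Row can switch to T (-5 → 5). Not NE.
(M, C3): Column can switch to C1 (-3 → 1). Not NE.
(M, C4): Row can switch to B (4 → 5). Not NE.
(The remaining 4 profiles each have a profitable deviation by the same check.)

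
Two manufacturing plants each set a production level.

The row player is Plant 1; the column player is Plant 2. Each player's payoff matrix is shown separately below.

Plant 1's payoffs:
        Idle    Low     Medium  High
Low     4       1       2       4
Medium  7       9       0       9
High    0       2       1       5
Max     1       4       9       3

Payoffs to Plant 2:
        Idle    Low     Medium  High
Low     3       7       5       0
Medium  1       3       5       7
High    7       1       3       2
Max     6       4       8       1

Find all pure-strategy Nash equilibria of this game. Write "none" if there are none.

(Medium, High), (Max, Medium)

Plant 1 against Idle: payoffs 4, 7, 0, 1 → best response Medium.
Plant 1 against Low: payoffs 1, 9, 2, 4 → best response Medium.
Plant 1 against Medium: payoffs 2, 0, 1, 9 → best response Max.
Plant 1 against High: payoffs 4, 9, 5, 3 → best response Medium.
Plant 2 against Low: payoffs 3, 7, 5, 0 → best response Low.
Plant 2 against Medium: payoffs 1, 3, 5, 7 → best response High.
Plant 2 against High: payoffs 7, 1, 3, 2 → best response Idle.
Plant 2 against Max: payoffs 6, 4, 8, 1 → best response Medium.
Mutual best responses: (Medium, High); (Max, Medium).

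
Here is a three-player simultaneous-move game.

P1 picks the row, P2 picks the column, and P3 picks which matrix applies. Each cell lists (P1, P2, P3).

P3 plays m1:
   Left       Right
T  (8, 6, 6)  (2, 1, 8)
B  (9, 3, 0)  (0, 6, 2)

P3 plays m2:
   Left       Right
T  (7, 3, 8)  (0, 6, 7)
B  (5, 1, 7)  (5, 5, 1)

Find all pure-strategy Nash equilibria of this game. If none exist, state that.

Check each profile: it is a Nash equilibrium iff no player can strictly gain by switching unilaterally.
(T, Left, m1): P1 can switch to B (8 → 9). Not NE.
(T, Left, m2): P2 can switch to Right (3 → 6). Not NE.
(T, Right, m1): P2 can switch to Left (1 → 6). Not NE.
(T, Right, m2): P1 can switch to B (0 → 5). Not NE.
(B, Left, m1): P2 can switch to Right (3 → 6). Not NE.
(B, Left, m2): P1 can switch to T (5 → 7). Not NE.
(The remaining 2 profiles each have a profitable deviation by the same check.)

This game has no pure Nash equilibrium.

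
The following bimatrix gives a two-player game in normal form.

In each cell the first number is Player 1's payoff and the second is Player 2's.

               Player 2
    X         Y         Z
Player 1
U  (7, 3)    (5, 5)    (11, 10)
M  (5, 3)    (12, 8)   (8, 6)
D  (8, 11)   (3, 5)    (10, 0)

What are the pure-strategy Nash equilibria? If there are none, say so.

The pure Nash equilibria are (U, Z) and (M, Y) and (D, X).

Mark each player's best response to every combination of opponents' strategies; a profile where every player is best-responding is a pure Nash equilibrium.
Player 1 against X: payoffs 7, 5, 8 → best response D.
Player 1 against Y: payoffs 5, 12, 3 → best response M.
Player 1 against Z: payoffs 11, 8, 10 → best response U.
Player 2 against U: payoffs 3, 5, 10 → best response Z.
Player 2 against M: payoffs 3, 8, 6 → best response Y.
Player 2 against D: payoffs 11, 5, 0 → best response X.
Mutual best responses: (U, Z); (M, Y); (D, X).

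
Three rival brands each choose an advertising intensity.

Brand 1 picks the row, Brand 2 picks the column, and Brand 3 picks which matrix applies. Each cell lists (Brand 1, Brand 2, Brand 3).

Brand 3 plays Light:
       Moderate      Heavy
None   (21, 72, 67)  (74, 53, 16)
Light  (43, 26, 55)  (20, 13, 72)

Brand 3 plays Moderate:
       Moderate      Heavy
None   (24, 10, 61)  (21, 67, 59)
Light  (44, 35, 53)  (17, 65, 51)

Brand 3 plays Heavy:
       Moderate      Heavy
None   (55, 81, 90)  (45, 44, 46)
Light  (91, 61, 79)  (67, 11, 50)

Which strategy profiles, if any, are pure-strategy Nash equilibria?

For each player, find the best response to each opponent profile; mutual best responses are the pure NE.
Brand 1 against (Moderate, Light): payoffs 21, 43 → best response Light.
Brand 1 against (Moderate, Moderate): payoffs 24, 44 → best response Light.
Brand 1 against (Moderate, Heavy): payoffs 55, 91 → best response Light.
Brand 1 against (Heavy, Light): payoffs 74, 20 → best response None.
Brand 1 against (Heavy, Moderate): payoffs 21, 17 → best response None.
Brand 1 against (Heavy, Heavy): payoffs 45, 67 → best response Light.
Brand 2 against (None, Light): payoffs 72, 53 → best response Moderate.
Brand 2 against (None, Moderate): payoffs 10, 67 → best response Heavy.
Brand 2 against (None, Heavy): payoffs 81, 44 → best response Moderate.
Brand 2 against (Light, Light): payoffs 26, 13 → best response Moderate.
Brand 2 against (Light, Moderate): payoffs 35, 65 → best response Heavy.
Brand 2 against (Light, Heavy): payoffs 61, 11 → best response Moderate.
Brand 3 against (None, Moderate): payoffs 67, 61, 90 → best response Heavy.
Brand 3 against (None, Heavy): payoffs 16, 59, 46 → best response Moderate.
Brand 3 against (Light, Moderate): payoffs 55, 53, 79 → best response Heavy.
Brand 3 against (Light, Heavy): payoffs 72, 51, 50 → best response Light.
Mutual best responses: (None, Heavy, Moderate); (Light, Moderate, Heavy).

(None, Heavy, Moderate), (Light, Moderate, Heavy)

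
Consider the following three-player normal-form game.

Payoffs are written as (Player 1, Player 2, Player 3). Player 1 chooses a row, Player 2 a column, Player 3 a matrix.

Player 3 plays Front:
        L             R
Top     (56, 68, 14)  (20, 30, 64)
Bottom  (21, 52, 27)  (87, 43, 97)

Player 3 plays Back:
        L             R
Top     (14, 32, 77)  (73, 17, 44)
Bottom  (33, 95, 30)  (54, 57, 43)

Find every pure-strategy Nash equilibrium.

(Top, L, Front): Player 3 can switch to Back (14 → 77). Not NE.
(Top, L, Back): Player 1 can switch to Bottom (14 → 33). Not NE.
(Top, R, Front): Player 1 can switch to Bottom (20 → 87). Not NE.
(Top, R, Back): Player 2 can switch to L (17 → 32). Not NE.
(Bottom, L, Front): Player 1 can switch to Top (21 → 56). Not NE.
(Bottom, L, Back): Player 1 gets 33, best alternative 14; Player 2 gets 95, best alternative 57; Player 3 gets 30, best alternative 27. No profitable deviation — NE.
(Bottom, R, Front): Player 2 can switch to L (43 → 52). Not NE.
(The remaining 1 profile has a profitable deviation by the same check.)

(Bottom, L, Back)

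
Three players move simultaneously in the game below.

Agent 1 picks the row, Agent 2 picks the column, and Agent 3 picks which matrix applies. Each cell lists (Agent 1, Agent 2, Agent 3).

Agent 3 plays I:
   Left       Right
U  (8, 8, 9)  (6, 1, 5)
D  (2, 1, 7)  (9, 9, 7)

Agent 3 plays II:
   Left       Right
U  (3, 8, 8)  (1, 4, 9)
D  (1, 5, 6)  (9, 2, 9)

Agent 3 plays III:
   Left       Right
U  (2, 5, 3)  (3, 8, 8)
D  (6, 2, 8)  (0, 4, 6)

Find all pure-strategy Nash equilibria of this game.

(U, Left, I): Agent 1 gets 8, best alternative 2; Agent 2 gets 8, best alternative 1; Agent 3 gets 9, best alternative 8. No profitable deviation — NE.
(U, Left, II): Agent 3 can switch to I (8 → 9). Not NE.
(U, Left, III): Agent 1 can switch to D (2 → 6). Not NE.
(U, Right, I): Agent 1 can switch to D (6 → 9). Not NE.
(U, Right, II): Agent 1 can switch to D (1 → 9). Not NE.
(U, Right, III): Agent 3 can switch to II (8 → 9). Not NE.
(D, Left, I): Agent 1 can switch to U (2 → 8). Not NE.
(D, Left, II): Agent 1 can switch to U (1 → 3). Not NE.
(D, Left, III): Agent 2 can switch to Right (2 → 4). Not NE.
(D, Right, I): Agent 3 can switch to II (7 → 9). Not NE.
(D, Right, II): Agent 2 can switch to Left (2 → 5). Not NE.
(The remaining 1 profile has a profitable deviation by the same check.)

The unique pure-strategy Nash equilibrium is (U, Left, I).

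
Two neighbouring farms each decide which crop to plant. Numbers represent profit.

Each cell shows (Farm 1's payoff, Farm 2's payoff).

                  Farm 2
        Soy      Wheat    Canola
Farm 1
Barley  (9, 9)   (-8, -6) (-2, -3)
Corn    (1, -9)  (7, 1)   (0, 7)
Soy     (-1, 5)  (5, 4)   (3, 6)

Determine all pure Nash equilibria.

(Barley, Soy) and (Soy, Canola)

Farm 1 against Soy: payoffs 9, 1, -1 → best response Barley.
Farm 1 against Wheat: payoffs -8, 7, 5 → best response Corn.
Farm 1 against Canola: payoffs -2, 0, 3 → best response Soy.
Farm 2 against Barley: payoffs 9, -6, -3 → best response Soy.
Farm 2 against Corn: payoffs -9, 1, 7 → best response Canola.
Farm 2 against Soy: payoffs 5, 4, 6 → best response Canola.
Mutual best responses: (Barley, Soy); (Soy, Canola).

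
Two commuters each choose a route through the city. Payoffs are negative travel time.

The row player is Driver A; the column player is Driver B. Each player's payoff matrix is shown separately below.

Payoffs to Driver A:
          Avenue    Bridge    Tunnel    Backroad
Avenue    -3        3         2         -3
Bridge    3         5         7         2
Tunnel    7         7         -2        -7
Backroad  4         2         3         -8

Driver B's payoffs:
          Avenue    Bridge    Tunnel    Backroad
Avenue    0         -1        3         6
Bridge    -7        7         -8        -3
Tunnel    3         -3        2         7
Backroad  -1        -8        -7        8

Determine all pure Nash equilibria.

none

For each player, find the best response to each opponent profile; mutual best responses are the pure NE.
Driver A against Avenue: payoffs -3, 3, 7, 4 → best response Tunnel.
Driver A against Bridge: payoffs 3, 5, 7, 2 → best response Tunnel.
Driver A against Tunnel: payoffs 2, 7, -2, 3 → best response Bridge.
Driver A against Backroad: payoffs -3, 2, -7, -8 → best response Bridge.
Driver B against Avenue: payoffs 0, -1, 3, 6 → best response Backroad.
Driver B against Bridge: payoffs -7, 7, -8, -3 → best response Bridge.
Driver B against Tunnel: payoffs 3, -3, 2, 7 → best response Backroad.
Driver B against Backroad: payoffs -1, -8, -7, 8 → best response Backroad.
No profile is a mutual best response for all players.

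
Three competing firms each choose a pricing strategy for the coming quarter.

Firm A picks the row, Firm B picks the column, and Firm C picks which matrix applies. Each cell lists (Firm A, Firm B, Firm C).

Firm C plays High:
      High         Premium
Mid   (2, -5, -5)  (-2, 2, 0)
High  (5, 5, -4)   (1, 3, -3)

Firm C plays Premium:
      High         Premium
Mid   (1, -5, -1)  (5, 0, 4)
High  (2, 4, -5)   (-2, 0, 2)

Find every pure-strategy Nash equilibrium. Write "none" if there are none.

Firm A against (High, High): payoffs 2, 5 → best response High.
Firm A against (High, Premium): payoffs 1, 2 → best response High.
Firm A against (Premium, High): payoffs -2, 1 → best response High.
Firm A against (Premium, Premium): payoffs 5, -2 → best response Mid.
Firm B against (Mid, High): payoffs -5, 2 → best response Premium.
Firm B against (Mid, Premium): payoffs -5, 0 → best response Premium.
Firm B against (High, High): payoffs 5, 3 → best response High.
Firm B against (High, Premium): payoffs 4, 0 → best response High.
Firm C against (Mid, High): payoffs -5, -1 → best response Premium.
Firm C against (Mid, Premium): payoffs 0, 4 → best response Premium.
Firm C against (High, High): payoffs -4, -5 → best response High.
Firm C against (High, Premium): payoffs -3, 2 → best response Premium.
Mutual best responses: (Mid, Premium, Premium); (High, High, High).

Pure-strategy Nash equilibria: (Mid, Premium, Premium), (High, High, High)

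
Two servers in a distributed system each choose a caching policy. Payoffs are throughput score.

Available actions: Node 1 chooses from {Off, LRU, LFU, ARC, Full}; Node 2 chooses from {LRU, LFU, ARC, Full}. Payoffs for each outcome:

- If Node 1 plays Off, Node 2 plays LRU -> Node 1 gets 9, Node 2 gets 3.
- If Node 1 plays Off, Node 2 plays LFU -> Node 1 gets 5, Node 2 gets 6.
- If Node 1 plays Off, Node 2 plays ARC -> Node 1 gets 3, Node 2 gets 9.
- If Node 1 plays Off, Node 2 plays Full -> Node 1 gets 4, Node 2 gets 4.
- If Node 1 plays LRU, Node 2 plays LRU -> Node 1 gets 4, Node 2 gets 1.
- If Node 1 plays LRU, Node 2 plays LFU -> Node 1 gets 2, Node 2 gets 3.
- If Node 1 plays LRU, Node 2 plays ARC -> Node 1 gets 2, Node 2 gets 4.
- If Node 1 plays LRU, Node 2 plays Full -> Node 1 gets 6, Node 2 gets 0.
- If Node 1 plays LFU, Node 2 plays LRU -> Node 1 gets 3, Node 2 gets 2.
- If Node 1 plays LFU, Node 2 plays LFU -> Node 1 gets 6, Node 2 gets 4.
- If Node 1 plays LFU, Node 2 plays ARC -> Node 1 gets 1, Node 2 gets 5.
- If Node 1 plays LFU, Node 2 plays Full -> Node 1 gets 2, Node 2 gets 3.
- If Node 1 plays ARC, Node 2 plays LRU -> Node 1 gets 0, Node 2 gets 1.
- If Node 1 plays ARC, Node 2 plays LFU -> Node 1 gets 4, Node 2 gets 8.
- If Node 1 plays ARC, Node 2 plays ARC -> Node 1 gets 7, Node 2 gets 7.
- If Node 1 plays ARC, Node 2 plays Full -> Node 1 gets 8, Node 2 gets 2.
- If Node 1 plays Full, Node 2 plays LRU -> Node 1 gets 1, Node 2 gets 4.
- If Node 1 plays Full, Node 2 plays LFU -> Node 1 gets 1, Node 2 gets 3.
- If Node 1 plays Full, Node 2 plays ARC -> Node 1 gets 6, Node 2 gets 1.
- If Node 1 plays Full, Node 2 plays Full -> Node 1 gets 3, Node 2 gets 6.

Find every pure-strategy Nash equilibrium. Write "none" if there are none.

For each player, find the best response to each opponent profile; mutual best responses are the pure NE.
Node 1 against LRU: payoffs 9, 4, 3, 0, 1 → best response Off.
Node 1 against LFU: payoffs 5, 2, 6, 4, 1 → best response LFU.
Node 1 against ARC: payoffs 3, 2, 1, 7, 6 → best response ARC.
Node 1 against Full: payoffs 4, 6, 2, 8, 3 → best response ARC.
Node 2 against Off: payoffs 3, 6, 9, 4 → best response ARC.
Node 2 against LRU: payoffs 1, 3, 4, 0 → best response ARC.
Node 2 against LFU: payoffs 2, 4, 5, 3 → best response ARC.
Node 2 against ARC: payoffs 1, 8, 7, 2 → best response LFU.
Node 2 against Full: payoffs 4, 3, 1, 6 → best response Full.
No profile is a mutual best response for all players.

There is no pure-strategy Nash equilibrium.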